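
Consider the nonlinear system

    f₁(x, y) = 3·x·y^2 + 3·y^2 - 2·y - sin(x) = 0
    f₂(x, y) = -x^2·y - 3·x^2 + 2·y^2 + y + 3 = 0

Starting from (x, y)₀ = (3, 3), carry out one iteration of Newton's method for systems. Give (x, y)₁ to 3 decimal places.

(2.047, 1.926)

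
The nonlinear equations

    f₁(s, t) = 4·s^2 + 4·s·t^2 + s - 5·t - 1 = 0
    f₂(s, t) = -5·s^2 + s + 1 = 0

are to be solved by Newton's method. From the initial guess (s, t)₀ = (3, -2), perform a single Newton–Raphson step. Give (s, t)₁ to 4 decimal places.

(1.5862, -1.2824)

At (3, -2): F = (96.0000, -41.0000).
Jacobian J = [[8·s + 4·t^2 + 1, 8·s·t - 5], [-10·s + 1, 0]].
At the point, J = [[41.0000, -53.0000], [-29.0000, 0.0000]] (det J = -1537.0000).
Solving J·Δ = −F gives Δ = (-1.4138, 0.7176).
Then the next iterate is (s, t)₁ = (1.5862, -1.2824).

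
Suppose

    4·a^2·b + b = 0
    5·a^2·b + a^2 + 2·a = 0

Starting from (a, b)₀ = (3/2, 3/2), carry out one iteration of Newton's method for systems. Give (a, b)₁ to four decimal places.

(0.7759, 1.3034)

At (3/2, 3/2): F = (15.0000, 22.1250).
Jacobian J = [[8·a·b, 4·a^2 + 1], [10·a·b + 2·a + 2, 5·a^2]].
At the point, J = [[18.0000, 10.0000], [27.5000, 11.2500]] (det J = -72.5000).
Solving J·Δ = −F gives Δ = (-0.7241, -0.1966).
Then the next iterate is (a, b)₁ = (0.7759, 1.3034).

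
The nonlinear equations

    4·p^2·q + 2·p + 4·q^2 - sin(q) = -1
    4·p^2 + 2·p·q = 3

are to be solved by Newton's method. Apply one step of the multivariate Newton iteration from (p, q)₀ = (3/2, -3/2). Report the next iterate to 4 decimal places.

At (3/2, -3/2): F = (0.497495, 1.5000).
Jacobian J = [[8·p·q + 2, 4·p^2 + 8·q - cos(q)], [8·p + 2·q, 2·p]].
At the point, J = [[-16.0000, -3.070737], [9.0000, 3.0000]] (det J = -20.363365).
Solving J·Δ = −F gives Δ = (0.2995, -1.3985).
Then the next iterate is (p, q)₁ = (1.7995, -2.8985).

(1.7995, -2.8985)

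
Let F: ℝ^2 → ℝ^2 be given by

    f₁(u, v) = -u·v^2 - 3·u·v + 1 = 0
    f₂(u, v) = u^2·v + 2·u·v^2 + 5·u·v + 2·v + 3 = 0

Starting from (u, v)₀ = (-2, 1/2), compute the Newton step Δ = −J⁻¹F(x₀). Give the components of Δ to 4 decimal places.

(6.0000, 0.7500)

At (-2, 1/2): F = (4.5000, 0.0000).
Jacobian J = [[-v^2 - 3·v, -2·u·v - 3·u], [2·u·v + 2·v^2 + 5·v, u^2 + 4·u·v + 5·u + 2]].
At the point, J = [[-1.7500, 8.0000], [1.0000, -8.0000]] (det J = 6.0000).
Solving J·Δ = −F gives Δ = (6.0000, 0.7500).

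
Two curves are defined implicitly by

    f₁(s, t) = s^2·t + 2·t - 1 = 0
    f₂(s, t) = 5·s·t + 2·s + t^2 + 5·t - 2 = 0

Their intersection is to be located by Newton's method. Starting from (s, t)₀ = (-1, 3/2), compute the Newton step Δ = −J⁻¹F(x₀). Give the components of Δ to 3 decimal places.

At (-1, 3/2): F = (3.500, -1.750).
Jacobian J = [[2·s·t, s^2 + 2], [5·t + 2, 5·s + 2·t + 5]].
At the point, J = [[-3.000, 3.000], [9.500, 3.000]] (det J = -37.500).
Solving J·Δ = −F gives Δ = (0.420, -0.747).

(0.420, -0.747)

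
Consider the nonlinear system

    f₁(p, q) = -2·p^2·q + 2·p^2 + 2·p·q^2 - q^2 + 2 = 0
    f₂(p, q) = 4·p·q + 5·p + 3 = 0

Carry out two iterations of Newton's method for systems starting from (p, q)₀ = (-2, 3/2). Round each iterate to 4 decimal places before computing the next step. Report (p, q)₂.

(-0.2987, 1.1263)

At (-2, 3/2): F = (-13.2500, -19.0000).
Jacobian J = [[-4·p·q + 4·p + 2·q^2, -2·p^2 + 4·p·q - 2·q], [4·q + 5, 4·p]].
At the point, J = [[8.5000, -23.0000], [11.0000, -8.0000]] (det J = 185.0000).
Solving J·Δ = −F gives Δ = (1.7892, 0.0851).
Then the next iterate is (p, q)₁ = (-0.2108, 1.5851).
Round to (-0.2108, 1.5851) and repeat: F = (-1.623829, 0.609444), J = [[5.518440, -4.595630], [11.3404, -0.8432]].
Δ = (-0.0879, -0.4588), so (p, q)₂ = (-0.2987, 1.1263).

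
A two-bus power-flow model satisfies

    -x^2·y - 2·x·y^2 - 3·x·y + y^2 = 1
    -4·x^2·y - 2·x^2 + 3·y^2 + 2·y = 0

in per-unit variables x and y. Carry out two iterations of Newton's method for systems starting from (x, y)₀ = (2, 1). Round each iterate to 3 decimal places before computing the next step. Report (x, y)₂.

(0.939, 0.104)

At (2, 1): F = (-14.000, -19.000).
Jacobian J = [[-2·x·y - 2·y^2 - 3·y, -x^2 - 4·x·y - 3·x + 2·y], [-8·x·y - 4·x, -4·x^2 + 6·y + 2]].
At the point, J = [[-9.000, -16.000], [-24.000, -8.000]] (det J = -312.000).
Solving J·Δ = −F gives Δ = (-0.615, -0.529).
Then the next iterate is (x, y)₁ = (1.385, 0.471).
Round to (1.385, 0.471) and repeat: F = (-4.25315, -5.84286), J = [[-3.16135, -7.74057], [-10.75868, -2.84690]].
Δ = (-0.446, -0.367), so (x, y)₂ = (0.939, 0.104).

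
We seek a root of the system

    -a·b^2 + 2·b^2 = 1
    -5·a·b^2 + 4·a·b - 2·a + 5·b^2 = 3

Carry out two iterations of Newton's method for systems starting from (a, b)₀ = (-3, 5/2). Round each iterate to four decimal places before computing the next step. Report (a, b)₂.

(1.2031, -0.4968)

At (-3, 5/2): F = (30.2500, 98.0000).
Jacobian J = [[-b^2, -2·a·b + 4·b], [-5·b^2 + 4·b - 2, -10·a·b + 4·a + 10·b]].
At the point, J = [[-6.2500, 25.0000], [-23.2500, 88.0000]] (det J = 31.2500).
Solving J·Δ = −F gives Δ = (-6.7840, -2.9060).
Then the next iterate is (a, b)₁ = (-9.7840, -0.4060).
Round to (-9.7840, -0.4060) and repeat: F = (0.942427, 41.345173), J = [[-0.164836, -9.568608], [-4.448180, -82.919040]].
Δ = (10.9871, -0.0908), so (a, b)₂ = (1.2031, -0.4968).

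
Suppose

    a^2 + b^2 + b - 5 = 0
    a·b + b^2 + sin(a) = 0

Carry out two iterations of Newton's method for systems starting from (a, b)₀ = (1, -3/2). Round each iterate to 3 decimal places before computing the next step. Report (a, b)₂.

At (1, -3/2): F = (-3.250, 1.59147).
Jacobian J = [[2·a, 2·b + 1], [b + cos(a), a + 2·b]].
At the point, J = [[2.000, -2.000], [-0.95970, -2.000]] (det J = -5.91940).
Solving J·Δ = −F gives Δ = (1.636, 0.011).
Then the next iterate is (a, b)₁ = (2.636, -1.489).
Round to (2.636, -1.489) and repeat: F = (2.67662, -1.22356), J = [[5.272, -1.978], [-2.36389, -0.342]].
Δ = (-0.515, -0.019), so (a, b)₂ = (2.121, -1.508).

(2.121, -1.508)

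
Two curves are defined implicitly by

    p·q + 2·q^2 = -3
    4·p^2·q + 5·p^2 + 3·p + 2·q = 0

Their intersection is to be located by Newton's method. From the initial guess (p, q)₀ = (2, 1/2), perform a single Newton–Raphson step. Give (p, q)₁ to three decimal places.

(1.487, -0.561)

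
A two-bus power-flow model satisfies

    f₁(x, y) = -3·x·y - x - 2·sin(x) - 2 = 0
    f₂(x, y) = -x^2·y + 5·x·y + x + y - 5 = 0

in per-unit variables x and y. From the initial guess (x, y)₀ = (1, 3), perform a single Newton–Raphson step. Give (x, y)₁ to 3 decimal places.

(-0.394, 3.588)

At (1, 3): F = (-13.68294, 11.000).
Jacobian J = [[-3·y - 2·cos(x) - 1, -3·x], [-2·x·y + 5·y + 1, -x^2 + 5·x + 1]].
At the point, J = [[-11.08060, -3.000], [10.000, 5.000]] (det J = -25.40302).
Solving J·Δ = −F gives Δ = (-1.394, 0.588).
Then the next iterate is (x, y)₁ = (-0.394, 3.588).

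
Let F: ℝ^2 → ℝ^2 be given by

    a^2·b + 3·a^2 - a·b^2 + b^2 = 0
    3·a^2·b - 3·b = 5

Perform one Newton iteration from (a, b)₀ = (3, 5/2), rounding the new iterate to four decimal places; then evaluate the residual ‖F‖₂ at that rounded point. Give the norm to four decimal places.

13.6403

At (3, 5/2): F = (37.0000, 55.0000).
Jacobian J = [[2·a·b + 6·a - b^2, a^2 - 2·a·b + 2·b], [6·a·b, 3·a^2 - 3]].
At the point, J = [[26.7500, -1.0000], [45.0000, 24.0000]] (det J = 687.0000).
Solving J·Δ = −F gives Δ = (-1.3726, 0.2820).
Then the next iterate is (a, b)₁ = (1.6274, 2.7820).
Re-evaluating at (1.6274, 2.7820): F = (10.457449, 8.757803), so ‖F‖₂ = 13.6403.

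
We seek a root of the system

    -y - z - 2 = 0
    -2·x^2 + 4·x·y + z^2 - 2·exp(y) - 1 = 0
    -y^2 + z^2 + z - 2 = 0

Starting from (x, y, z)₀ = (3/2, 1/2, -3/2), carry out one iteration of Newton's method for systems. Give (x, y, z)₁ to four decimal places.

(0.6503, 0.0000, -2.0000)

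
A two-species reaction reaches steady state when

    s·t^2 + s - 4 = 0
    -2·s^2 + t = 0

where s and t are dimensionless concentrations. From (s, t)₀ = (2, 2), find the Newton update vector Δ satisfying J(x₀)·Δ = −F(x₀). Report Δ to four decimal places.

(-0.7826, -0.2609)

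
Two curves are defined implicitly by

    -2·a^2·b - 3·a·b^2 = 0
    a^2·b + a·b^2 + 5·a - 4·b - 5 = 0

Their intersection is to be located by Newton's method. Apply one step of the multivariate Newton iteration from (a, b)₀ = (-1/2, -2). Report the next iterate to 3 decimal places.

At (-1/2, -2): F = (7.000, -2.000).
Jacobian J = [[-4·a·b - 3·b^2, -2·a^2 - 6·a·b], [2·a·b + b^2 + 5, a^2 + 2·a·b - 4]].
At the point, J = [[-16.000, -6.500], [11.000, -1.750]] (det J = 99.500).
Solving J·Δ = −F gives Δ = (0.254, 0.452).
Then the next iterate is (a, b)₁ = (-0.246, -1.548).

(-0.246, -1.548)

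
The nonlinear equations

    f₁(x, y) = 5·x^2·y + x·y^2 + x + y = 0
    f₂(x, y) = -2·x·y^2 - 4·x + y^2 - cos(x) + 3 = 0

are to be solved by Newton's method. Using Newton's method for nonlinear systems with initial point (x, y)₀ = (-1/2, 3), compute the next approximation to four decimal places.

At (-1/2, 3): F = (1.7500, 22.122417).
Jacobian J = [[10·x·y + y^2 + 1, 5·x^2 + 2·x·y + 1], [-2·y^2 + sin(x) - 4, -4·x·y + 2·y]].
At the point, J = [[-5.0000, -0.7500], [-22.479426, 12.0000]] (det J = -76.859569).
Solving J·Δ = −F gives Δ = (0.4891, -0.9273).
Then the next iterate is (x, y)₁ = (-0.0109, 2.0727).

(-0.0109, 2.0727)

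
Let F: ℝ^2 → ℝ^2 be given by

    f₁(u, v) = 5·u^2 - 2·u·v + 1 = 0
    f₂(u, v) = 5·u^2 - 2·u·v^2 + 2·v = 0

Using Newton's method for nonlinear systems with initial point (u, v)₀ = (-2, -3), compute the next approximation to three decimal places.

At (-2, -3): F = (9.000, 50.000).
Jacobian J = [[10·u - 2·v, -2·u], [10·u - 2·v^2, -4·u·v + 2]].
At the point, J = [[-14.000, 4.000], [-38.000, -22.000]] (det J = 460.000).
Solving J·Δ = −F gives Δ = (0.865, 0.778).
Then the next iterate is (u, v)₁ = (-1.135, -2.222).

(-1.135, -2.222)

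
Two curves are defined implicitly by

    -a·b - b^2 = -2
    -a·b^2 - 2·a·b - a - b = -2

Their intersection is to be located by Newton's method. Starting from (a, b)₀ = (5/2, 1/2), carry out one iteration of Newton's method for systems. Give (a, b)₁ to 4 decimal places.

(-2.6552, 1.3793)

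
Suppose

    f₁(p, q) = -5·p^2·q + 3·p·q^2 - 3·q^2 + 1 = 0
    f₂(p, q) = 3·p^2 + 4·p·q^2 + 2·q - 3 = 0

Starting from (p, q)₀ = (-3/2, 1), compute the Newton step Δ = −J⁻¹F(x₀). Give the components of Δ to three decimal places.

(0.549, -0.300)

At (-3/2, 1): F = (-17.750, -0.250).
Jacobian J = [[-10·p·q + 3·q^2, -5·p^2 + 6·p·q - 6·q], [6·p + 4·q^2, 8·p·q + 2]].
At the point, J = [[18.000, -26.250], [-5.000, -10.000]] (det J = -311.250).
Solving J·Δ = −F gives Δ = (0.549, -0.300).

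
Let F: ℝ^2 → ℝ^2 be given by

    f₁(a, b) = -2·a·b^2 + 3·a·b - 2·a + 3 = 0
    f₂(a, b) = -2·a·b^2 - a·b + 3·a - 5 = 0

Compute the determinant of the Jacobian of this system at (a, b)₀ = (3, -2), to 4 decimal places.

J = [[-2·b^2 + 3·b - 2, -4·a·b + 3·a], [-2·b^2 - b + 3, -4·a·b - a]].
At the point, J = [[-16.0000, 33.0000], [-3.0000, 21.0000]].
det J = -237.0000.

-237.0000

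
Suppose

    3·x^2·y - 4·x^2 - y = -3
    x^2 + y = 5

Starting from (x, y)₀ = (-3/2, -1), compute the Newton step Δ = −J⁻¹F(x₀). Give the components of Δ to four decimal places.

(-0.2565, 2.9804)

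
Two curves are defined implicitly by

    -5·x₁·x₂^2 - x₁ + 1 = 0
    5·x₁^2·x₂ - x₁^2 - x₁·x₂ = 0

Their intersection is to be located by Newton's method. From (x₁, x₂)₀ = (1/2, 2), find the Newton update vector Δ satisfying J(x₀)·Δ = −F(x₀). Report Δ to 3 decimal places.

(-0.099, -0.742)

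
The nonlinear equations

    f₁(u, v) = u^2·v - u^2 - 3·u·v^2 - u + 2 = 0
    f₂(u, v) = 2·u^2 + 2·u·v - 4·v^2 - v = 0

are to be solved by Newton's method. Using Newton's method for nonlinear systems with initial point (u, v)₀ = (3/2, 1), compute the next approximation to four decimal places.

At (3/2, 1): F = (-4.0000, 2.5000).
Jacobian J = [[2·u·v - 2·u - 3·v^2 - 1, u^2 - 6·u·v], [4·u + 2·v, 2·u - 8·v - 1]].
At the point, J = [[-4.0000, -6.7500], [8.0000, -6.0000]] (det J = 78.0000).
Solving J·Δ = −F gives Δ = (-0.5240, -0.2821).
Then the next iterate is (u, v)₁ = (0.9760, 0.7179).

(0.9760, 0.7179)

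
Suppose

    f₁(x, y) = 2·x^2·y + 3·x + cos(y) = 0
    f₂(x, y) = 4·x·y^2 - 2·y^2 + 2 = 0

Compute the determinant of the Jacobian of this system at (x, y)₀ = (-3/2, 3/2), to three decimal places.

J = [[4·x·y + 3, 2·x^2 - sin(y)], [4·y^2, 8·x·y - 4·y]].
At the point, J = [[-6.000, 3.50251], [9.000, -24.000]].
det J = 112.477.

112.477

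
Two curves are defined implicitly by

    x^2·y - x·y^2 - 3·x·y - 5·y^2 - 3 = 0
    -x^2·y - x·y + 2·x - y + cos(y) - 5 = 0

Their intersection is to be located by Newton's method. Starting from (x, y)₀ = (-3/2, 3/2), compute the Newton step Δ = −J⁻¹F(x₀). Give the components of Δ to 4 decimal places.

At (-3/2, 3/2): F = (-0.7500, -10.554263).
Jacobian J = [[2·x·y - y^2 - 3·y, x^2 - 2·x·y - 3·x - 10·y], [-2·x·y - y + 2, -x^2 - x - sin(y) - 1]].
At the point, J = [[-11.2500, -3.7500], [5.0000, -2.747495]] (det J = 49.659319).
Solving J·Δ = −F gives Δ = (0.7555, -2.4665).

(0.7555, -2.4665)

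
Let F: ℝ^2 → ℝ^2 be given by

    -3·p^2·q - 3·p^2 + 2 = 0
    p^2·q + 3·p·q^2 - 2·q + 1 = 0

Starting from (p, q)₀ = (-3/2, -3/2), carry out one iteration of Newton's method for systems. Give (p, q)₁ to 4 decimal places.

At (-3/2, -3/2): F = (5.3750, -9.5000).
Jacobian J = [[-6·p·q - 6·p, -3·p^2], [2·p·q + 3·q^2, p^2 + 6·p·q - 2]].
At the point, J = [[-4.5000, -6.7500], [11.2500, 13.7500]] (det J = 14.0625).
Solving J·Δ = −F gives Δ = (-0.6956, 1.2600).
Then the next iterate is (p, q)₁ = (-2.1956, -0.2400).

(-2.1956, -0.2400)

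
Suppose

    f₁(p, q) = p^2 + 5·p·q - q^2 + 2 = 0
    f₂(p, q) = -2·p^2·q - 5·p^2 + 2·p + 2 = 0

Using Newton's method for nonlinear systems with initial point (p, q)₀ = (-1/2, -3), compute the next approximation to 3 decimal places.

(0.556, 1.611)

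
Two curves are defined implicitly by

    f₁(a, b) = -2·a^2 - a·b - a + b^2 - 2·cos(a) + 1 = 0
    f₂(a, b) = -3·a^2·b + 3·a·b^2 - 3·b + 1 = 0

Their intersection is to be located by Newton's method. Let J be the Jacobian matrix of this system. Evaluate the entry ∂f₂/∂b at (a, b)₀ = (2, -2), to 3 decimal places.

∂f₂/∂b = -3·a^2 + 6·a·b - 3.
At (2, -2) this is -39.000.

-39.000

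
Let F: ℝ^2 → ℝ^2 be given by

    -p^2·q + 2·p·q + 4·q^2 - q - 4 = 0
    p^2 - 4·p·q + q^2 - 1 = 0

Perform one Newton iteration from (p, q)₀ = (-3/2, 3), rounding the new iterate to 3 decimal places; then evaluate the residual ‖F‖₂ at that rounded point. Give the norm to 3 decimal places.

6.979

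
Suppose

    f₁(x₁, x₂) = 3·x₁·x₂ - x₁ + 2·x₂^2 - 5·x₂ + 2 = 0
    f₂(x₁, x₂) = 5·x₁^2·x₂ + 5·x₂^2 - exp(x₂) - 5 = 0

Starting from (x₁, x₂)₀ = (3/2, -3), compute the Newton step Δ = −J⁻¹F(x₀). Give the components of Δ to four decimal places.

At (3/2, -3): F = (20.0000, 6.200213).
Jacobian J = [[3·x₂ - 1, 3·x₁ + 4·x₂ - 5], [10·x₁·x₂, 5·x₁^2 + 10·x₂ - exp(x₂)]].
At the point, J = [[-10.0000, -12.5000], [-45.0000, -18.799787]] (det J = -374.502129).
Solving J·Δ = −F gives Δ = (-0.7970, 2.2376).

(-0.7970, 2.2376)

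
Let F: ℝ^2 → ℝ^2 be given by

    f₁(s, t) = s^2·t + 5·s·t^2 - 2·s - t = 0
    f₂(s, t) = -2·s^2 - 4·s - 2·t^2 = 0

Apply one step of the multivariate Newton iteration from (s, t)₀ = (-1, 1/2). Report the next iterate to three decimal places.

(-2.714, 1.250)

At (-1, 1/2): F = (0.750, 1.500).
Jacobian J = [[2·s·t + 5·t^2 - 2, s^2 + 10·s·t - 1], [-4·s - 4, -4·t]].
At the point, J = [[-1.750, -5.000], [0.000, -2.000]] (det J = 3.500).
Solving J·Δ = −F gives Δ = (-1.714, 0.750).
Then the next iterate is (s, t)₁ = (-2.714, 1.250).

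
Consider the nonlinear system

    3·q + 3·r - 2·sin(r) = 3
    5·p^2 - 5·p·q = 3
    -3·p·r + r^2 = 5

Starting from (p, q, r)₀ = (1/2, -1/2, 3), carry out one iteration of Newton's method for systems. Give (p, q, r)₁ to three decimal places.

(0.280, -1.360, 2.671)

At (1/2, -1/2, 3): F = (4.21776, -0.500, -0.500).
Jacobian J = [[0, 3, -2·cos(r) + 3], [10·p - 5·q, -5·p, 0], [-3·r, 0, -3·p + 2·r]].
At the point, J = [[0.000, 3.000, 4.97998], [7.500, -2.500, 0.000], [-9.000, 0.000, 4.500]] (det J = -213.29966).
Solving J·Δ = −F gives Δ = (-0.220, -0.860, -0.329).
Then the next iterate is (p, q, r)₁ = (0.280, -1.360, 2.671).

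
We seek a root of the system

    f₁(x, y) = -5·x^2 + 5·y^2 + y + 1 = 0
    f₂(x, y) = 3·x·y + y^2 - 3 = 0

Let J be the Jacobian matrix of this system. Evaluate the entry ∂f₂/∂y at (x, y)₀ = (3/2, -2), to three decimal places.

0.500

∂f₂/∂y = 3·x + 2·y.
At (3/2, -2) this is 0.500.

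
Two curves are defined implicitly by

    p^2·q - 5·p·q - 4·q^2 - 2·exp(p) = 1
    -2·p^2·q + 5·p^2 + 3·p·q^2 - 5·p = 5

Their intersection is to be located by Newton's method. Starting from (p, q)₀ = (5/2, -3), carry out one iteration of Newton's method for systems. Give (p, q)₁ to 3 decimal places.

At (5/2, -3): F = (-42.61499, 118.750).
Jacobian J = [[2·p·q - 5·q - 2·exp(p), p^2 - 5·p - 8·q], [-4·p·q + 10·p + 3·q^2 - 5, -2·p^2 + 6·p·q]].
At the point, J = [[-24.36499, 17.750], [77.000, -57.500]] (det J = 34.23681).
Solving J·Δ = −F gives Δ = (-10.005, -11.333).
Then the next iterate is (p, q)₁ = (-7.505, -14.333).

(-7.505, -14.333)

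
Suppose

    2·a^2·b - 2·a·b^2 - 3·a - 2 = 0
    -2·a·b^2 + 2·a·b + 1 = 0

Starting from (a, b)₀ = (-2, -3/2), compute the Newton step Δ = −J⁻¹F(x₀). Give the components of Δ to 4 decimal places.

(0.4706, 0.7794)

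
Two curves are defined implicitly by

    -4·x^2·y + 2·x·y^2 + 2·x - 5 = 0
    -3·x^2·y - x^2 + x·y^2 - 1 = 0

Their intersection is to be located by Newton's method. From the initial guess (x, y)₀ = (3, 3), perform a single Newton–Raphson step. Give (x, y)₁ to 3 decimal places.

At (3, 3): F = (-53.000, -64.000).
Jacobian J = [[-8·x·y + 2·y^2 + 2, -4·x^2 + 4·x·y], [-6·x·y - 2·x + y^2, -3·x^2 + 2·x·y]].
At the point, J = [[-52.000, 0.000], [-51.000, -9.000]] (det J = 468.000).
Solving J·Δ = −F gives Δ = (-1.019, -1.335).
Then the next iterate is (x, y)₁ = (1.981, 1.665).

(1.981, 1.665)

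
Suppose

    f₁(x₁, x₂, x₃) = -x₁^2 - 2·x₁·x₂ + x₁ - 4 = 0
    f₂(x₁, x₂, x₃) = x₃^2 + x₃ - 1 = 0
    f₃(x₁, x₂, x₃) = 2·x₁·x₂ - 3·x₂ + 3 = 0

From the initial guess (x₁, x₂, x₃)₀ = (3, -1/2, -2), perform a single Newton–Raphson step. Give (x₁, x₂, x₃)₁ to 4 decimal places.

At (3, -1/2, -2): F = (-7.0000, 1.0000, 1.5000).
Jacobian J = [[-2·x₁ - 2·x₂ + 1, -2·x₁, 0], [0, 0, 2·x₃ + 1], [2·x₂, 2·x₁ - 3, 0]].
At the point, J = [[-4.0000, -6.0000, 0.0000], [0.0000, 0.0000, -3.0000], [-1.0000, 3.0000, 0.0000]] (det J = -54.0000).
Solving J·Δ = −F gives Δ = (-0.6667, -0.7222, 0.3333).
Then the next iterate is (x₁, x₂, x₃)₁ = (2.3333, -1.2222, -1.6667).

(2.3333, -1.2222, -1.6667)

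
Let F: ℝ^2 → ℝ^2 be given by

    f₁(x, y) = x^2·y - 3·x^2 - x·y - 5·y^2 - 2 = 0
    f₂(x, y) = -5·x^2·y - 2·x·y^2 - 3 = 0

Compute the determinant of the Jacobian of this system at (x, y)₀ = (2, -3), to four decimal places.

-1428.0000

J = [[2·x·y - 6·x - y, x^2 - x - 10·y], [-10·x·y - 2·y^2, -5·x^2 - 4·x·y]].
At the point, J = [[-21.0000, 32.0000], [42.0000, 4.0000]].
det J = -1428.0000.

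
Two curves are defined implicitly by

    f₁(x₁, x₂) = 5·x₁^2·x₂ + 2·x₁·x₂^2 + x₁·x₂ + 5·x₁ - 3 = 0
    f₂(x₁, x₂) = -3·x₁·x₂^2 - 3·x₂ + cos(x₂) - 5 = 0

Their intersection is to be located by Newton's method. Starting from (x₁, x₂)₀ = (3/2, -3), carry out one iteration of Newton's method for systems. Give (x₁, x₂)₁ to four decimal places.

At (3/2, -3): F = (-6.7500, -37.489992).
Jacobian J = [[10·x₁·x₂ + 2·x₂^2 + x₂ + 5, 5·x₁^2 + 4·x₁·x₂ + x₁], [-3·x₂^2, -6·x₁·x₂ - sin(x₂) - 3]].
At the point, J = [[-25.0000, -5.2500], [-27.0000, 24.141120]] (det J = -745.278000).
Solving J·Δ = −F gives Δ = (-0.4827, 1.0130).
Then the next iterate is (x₁, x₂)₁ = (1.0173, -1.9870).

(1.0173, -1.9870)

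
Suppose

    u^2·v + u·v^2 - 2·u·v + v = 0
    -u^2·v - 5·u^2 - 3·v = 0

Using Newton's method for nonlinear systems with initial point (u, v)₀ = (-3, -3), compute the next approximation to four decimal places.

At (-3, -3): F = (-75.0000, -9.0000).
Jacobian J = [[2·u·v + v^2 - 2·v, u^2 + 2·u·v - 2·u + 1], [-2·u·v - 10·u, -u^2 - 3]].
At the point, J = [[33.0000, 34.0000], [12.0000, -12.0000]] (det J = -804.0000).
Solving J·Δ = −F gives Δ = (1.5000, 0.7500).
Then the next iterate is (u, v)₁ = (-1.5000, -2.2500).

(-1.5000, -2.2500)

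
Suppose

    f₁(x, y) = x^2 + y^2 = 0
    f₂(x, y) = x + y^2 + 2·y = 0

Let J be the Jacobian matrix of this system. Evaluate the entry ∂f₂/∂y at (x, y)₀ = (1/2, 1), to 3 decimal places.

∂f₂/∂y = 2·y + 2.
At (1/2, 1) this is 4.000.

4.000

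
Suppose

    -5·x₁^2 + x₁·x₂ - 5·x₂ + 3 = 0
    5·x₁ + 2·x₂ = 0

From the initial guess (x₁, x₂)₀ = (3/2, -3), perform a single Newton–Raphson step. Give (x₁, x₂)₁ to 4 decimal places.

(2.0270, -5.0676)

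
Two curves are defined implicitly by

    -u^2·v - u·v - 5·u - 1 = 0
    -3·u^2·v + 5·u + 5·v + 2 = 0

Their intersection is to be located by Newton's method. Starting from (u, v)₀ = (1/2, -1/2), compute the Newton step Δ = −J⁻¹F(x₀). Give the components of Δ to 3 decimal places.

At (1/2, -1/2): F = (-3.125, 2.375).
Jacobian J = [[-2·u·v - v - 5, -u^2 - u], [-6·u·v + 5, -3·u^2 + 5]].
At the point, J = [[-4.000, -0.750], [6.500, 4.250]] (det J = -12.125).
Solving J·Δ = −F gives Δ = (-0.948, 0.892).

(-0.948, 0.892)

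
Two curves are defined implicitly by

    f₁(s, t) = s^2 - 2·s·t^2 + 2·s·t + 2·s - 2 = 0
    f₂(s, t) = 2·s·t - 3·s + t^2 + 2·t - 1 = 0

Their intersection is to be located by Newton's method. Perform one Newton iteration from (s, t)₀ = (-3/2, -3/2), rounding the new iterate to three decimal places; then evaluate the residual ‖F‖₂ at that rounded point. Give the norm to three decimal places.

At (-3/2, -3/2): F = (8.500, 7.250).
Jacobian J = [[2·s - 2·t^2 + 2·t + 2, -4·s·t + 2·s], [2·t - 3, 2·s + 2·t + 2]].
At the point, J = [[-8.500, -12.000], [-6.000, -4.000]] (det J = -38.000).
Solving J·Δ = −F gives Δ = (1.395, -0.280).
Then the next iterate is (s, t)₁ = (-0.105, -1.780).
Re-evaluating at (-0.105, -1.780): F = (-1.15981, -0.70280), so ‖F‖₂ = 1.356.

1.356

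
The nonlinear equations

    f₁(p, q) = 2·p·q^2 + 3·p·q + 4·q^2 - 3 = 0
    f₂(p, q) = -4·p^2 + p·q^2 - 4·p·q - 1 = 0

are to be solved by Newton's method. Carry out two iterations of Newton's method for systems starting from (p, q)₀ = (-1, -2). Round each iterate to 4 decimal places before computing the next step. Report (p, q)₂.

(-0.0632, -0.8550)

At (-1, -2): F = (11.0000, -17.0000).
Jacobian J = [[2·q^2 + 3·q, 4·p·q + 3·p + 8·q], [-8·p + q^2 - 4·q, 2·p·q - 4·p]].
At the point, J = [[2.0000, -11.0000], [20.0000, 8.0000]] (det J = 236.0000).
Solving J·Δ = −F gives Δ = (0.4195, 1.0763).
Then the next iterate is (p, q)₁ = (-0.5805, -0.9237).
Round to (-0.5805, -0.9237) and repeat: F = (1.030920, -4.988048), J = [[-1.064657, -6.986269], [9.192022, 3.394416]].
Δ = (0.5173, 0.0687), so (p, q)₂ = (-0.0632, -0.8550).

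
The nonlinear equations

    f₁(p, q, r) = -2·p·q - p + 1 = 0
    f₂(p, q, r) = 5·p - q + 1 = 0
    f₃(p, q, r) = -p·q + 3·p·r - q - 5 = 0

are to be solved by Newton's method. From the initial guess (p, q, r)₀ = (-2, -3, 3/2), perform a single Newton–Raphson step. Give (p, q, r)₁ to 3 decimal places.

(-0.680, -2.400, 0.417)

At (-2, -3, 3/2): F = (-9.000, -6.000, -17.000).
Jacobian J = [[-2·q - 1, -2·p, 0], [5, -1, 0], [-q + 3·r, -p - 1, 3·p]].
At the point, J = [[5.000, 4.000, 0.000], [5.000, -1.000, 0.000], [7.500, 1.000, -6.000]] (det J = 150.000).
Solving J·Δ = −F gives Δ = (1.320, 0.600, -1.083).
Then the next iterate is (p, q, r)₁ = (-0.680, -2.400, 0.417).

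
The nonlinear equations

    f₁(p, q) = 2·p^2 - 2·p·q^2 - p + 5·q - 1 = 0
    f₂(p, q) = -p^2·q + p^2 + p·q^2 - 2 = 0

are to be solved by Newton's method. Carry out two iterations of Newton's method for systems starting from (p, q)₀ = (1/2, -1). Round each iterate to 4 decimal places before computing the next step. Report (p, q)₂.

At (1/2, -1): F = (-7.0000, -1.0000).
Jacobian J = [[4·p - 2·q^2 - 1, -4·p·q + 5], [-2·p·q + 2·p + q^2, -p^2 + 2·p·q]].
At the point, J = [[-1.0000, 7.0000], [3.0000, -1.2500]] (det J = -19.7500).
Solving J·Δ = −F gives Δ = (0.7975, 1.1139).
Then the next iterate is (p, q)₁ = (1.2975, 0.1139).
Round to (1.2975, 0.1139) and repeat: F = (1.605347, -0.491412), J = [[4.164054, 4.408859], [2.312403, -1.387936]].
Δ = (-0.0039, -0.3605), so (p, q)₂ = (1.2936, -0.2466).

(1.2936, -0.2466)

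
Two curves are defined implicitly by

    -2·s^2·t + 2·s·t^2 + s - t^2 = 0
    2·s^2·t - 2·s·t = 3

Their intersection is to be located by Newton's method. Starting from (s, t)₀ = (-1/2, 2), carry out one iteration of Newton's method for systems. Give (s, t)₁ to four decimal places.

At (-1/2, 2): F = (-9.5000, 0.0000).
Jacobian J = [[-4·s·t + 2·t^2 + 1, -2·s^2 + 4·s·t - 2·t], [4·s·t - 2·t, 2·s^2 - 2·s]].
At the point, J = [[13.0000, -8.5000], [-8.0000, 1.5000]] (det J = -48.5000).
Solving J·Δ = −F gives Δ = (-0.2938, -1.5670).
Then the next iterate is (s, t)₁ = (-0.7938, 0.4330).

(-0.7938, 0.4330)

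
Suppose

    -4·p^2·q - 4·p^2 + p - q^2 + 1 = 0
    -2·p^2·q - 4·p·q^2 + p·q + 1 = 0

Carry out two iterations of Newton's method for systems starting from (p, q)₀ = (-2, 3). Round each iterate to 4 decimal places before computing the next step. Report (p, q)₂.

(-0.6754, 1.4003)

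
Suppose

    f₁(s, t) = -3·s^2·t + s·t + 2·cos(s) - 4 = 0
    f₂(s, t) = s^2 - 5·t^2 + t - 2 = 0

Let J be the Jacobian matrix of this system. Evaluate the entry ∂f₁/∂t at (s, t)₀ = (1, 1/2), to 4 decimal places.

∂f₁/∂t = -3·s^2 + s.
At (1, 1/2) this is -2.0000.

-2.0000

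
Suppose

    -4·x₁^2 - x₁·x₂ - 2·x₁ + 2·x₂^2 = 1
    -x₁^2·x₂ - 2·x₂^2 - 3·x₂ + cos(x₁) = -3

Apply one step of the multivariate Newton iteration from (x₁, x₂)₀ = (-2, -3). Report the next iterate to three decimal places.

At (-2, -3): F = (-1.000, 5.58385).
Jacobian J = [[-8·x₁ - x₂ - 2, -x₁ + 4·x₂], [-2·x₁·x₂ - sin(x₁), -x₁^2 - 4·x₂ - 3]].
At the point, J = [[17.000, -10.000], [-11.09070, 5.000]] (det J = -25.90703).
Solving J·Δ = −F gives Δ = (1.962, 3.236).
Then the next iterate is (x₁, x₂)₁ = (-0.038, 0.236).

(-0.038, 0.236)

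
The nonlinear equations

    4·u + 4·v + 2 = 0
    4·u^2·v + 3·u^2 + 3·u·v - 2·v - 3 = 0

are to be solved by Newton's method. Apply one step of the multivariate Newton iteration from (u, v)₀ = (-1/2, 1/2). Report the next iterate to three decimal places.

At (-1/2, 1/2): F = (2.000, -3.500).
Jacobian J = [[4, 4], [8·u·v + 6·u + 3·v, 4·u^2 + 3·u - 2]].
At the point, J = [[4.000, 4.000], [-3.500, -2.500]] (det J = 4.000).
Solving J·Δ = −F gives Δ = (-2.250, 1.750).
Then the next iterate is (u, v)₁ = (-2.750, 2.250).

(-2.750, 2.250)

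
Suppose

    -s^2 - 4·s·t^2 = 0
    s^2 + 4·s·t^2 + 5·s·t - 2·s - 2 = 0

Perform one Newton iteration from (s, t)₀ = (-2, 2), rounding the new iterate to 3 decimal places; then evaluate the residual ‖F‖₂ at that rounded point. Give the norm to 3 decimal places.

At (-2, 2): F = (28.000, -46.000).
Jacobian J = [[-2·s - 4·t^2, -8·s·t], [2·s + 4·t^2 + 5·t - 2, 8·s·t + 5·s]].
At the point, J = [[-12.000, 32.000], [20.000, -42.000]] (det J = -136.000).
Solving J·Δ = −F gives Δ = (2.176, -0.059).
Then the next iterate is (s, t)₁ = (0.176, 1.941).
Re-evaluating at (0.176, 1.941): F = (-2.68328, 2.03936), so ‖F‖₂ = 3.370.

3.370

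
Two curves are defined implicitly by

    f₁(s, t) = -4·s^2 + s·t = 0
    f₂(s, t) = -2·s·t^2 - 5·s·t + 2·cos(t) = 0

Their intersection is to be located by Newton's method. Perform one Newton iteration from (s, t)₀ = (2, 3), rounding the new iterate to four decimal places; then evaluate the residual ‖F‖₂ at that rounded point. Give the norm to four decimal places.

At (2, 3): F = (-10.0000, -67.979985).
Jacobian J = [[-8·s + t, s], [-2·t^2 - 5·t, -4·s·t - 5·s - 2·sin(t)]].
At the point, J = [[-13.0000, 2.0000], [-33.0000, -34.282240]] (det J = 511.669120).
Solving J·Δ = −F gives Δ = (-0.9357, -1.0822).
Then the next iterate is (s, t)₁ = (1.0643, 1.9178).
Re-evaluating at (1.0643, 1.9178): F = (-2.489823, -18.714635), so ‖F‖₂ = 18.8795.

18.8795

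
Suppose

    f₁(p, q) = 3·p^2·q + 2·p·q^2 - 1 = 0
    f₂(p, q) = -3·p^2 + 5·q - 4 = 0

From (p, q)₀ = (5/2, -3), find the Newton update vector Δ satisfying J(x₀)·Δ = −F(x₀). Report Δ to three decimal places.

(-1.600, 2.751)

At (5/2, -3): F = (-12.250, -37.750).
Jacobian J = [[6·p·q + 2·q^2, 3·p^2 + 4·p·q], [-6·p, 5]].
At the point, J = [[-27.000, -11.250], [-15.000, 5.000]] (det J = -303.750).
Solving J·Δ = −F gives Δ = (-1.600, 2.751).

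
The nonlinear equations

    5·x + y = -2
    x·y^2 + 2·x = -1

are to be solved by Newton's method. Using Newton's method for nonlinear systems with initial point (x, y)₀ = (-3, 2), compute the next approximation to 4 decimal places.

At (-3, 2): F = (-11.0000, -17.0000).
Jacobian J = [[5, 1], [y^2 + 2, 2·x·y]].
At the point, J = [[5.0000, 1.0000], [6.0000, -12.0000]] (det J = -66.0000).
Solving J·Δ = −F gives Δ = (2.2576, -0.2879).
Then the next iterate is (x, y)₁ = (-0.7424, 1.7121).

(-0.7424, 1.7121)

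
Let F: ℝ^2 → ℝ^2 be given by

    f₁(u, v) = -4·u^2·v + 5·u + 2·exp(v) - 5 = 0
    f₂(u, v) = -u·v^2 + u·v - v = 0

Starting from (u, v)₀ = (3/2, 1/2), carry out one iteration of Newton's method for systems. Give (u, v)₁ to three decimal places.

(2.329, 0.582)

At (3/2, 1/2): F = (1.29744, -0.125).
Jacobian J = [[-8·u·v + 5, -4·u^2 + 2·exp(v)], [-v^2 + v, -2·u·v + u - 1]].
At the point, J = [[-1.000, -5.70256], [0.250, -1.000]] (det J = 2.42564).
Solving J·Δ = −F gives Δ = (0.829, 0.082).
Then the next iterate is (u, v)₁ = (2.329, 0.582).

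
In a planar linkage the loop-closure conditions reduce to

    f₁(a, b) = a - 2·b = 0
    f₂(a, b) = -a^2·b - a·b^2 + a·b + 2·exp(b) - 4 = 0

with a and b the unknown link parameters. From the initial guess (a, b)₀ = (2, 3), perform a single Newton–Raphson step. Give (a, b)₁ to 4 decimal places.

(-6.1741, -3.0870)

At (2, 3): F = (-4.0000, 12.171074).
Jacobian J = [[1, -2], [-2·a·b - b^2 + b, -a^2 - 2·a·b + a + 2·exp(b)]].
At the point, J = [[1.0000, -2.0000], [-18.0000, 26.171074]] (det J = -9.828926).
Solving J·Δ = −F gives Δ = (-8.1741, -6.0870).
Then the next iterate is (a, b)₁ = (-6.1741, -3.0870).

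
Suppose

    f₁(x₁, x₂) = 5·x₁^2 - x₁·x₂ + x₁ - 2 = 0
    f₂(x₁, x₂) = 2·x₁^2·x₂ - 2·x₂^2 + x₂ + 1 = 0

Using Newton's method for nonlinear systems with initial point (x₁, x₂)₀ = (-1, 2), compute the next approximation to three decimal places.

(-0.698, 1.317)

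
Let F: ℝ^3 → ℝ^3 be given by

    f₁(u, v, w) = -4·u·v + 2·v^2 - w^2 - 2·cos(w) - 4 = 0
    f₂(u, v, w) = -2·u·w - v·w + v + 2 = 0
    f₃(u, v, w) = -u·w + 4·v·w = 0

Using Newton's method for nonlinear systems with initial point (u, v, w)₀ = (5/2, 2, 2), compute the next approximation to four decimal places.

(0.5752, 0.1922, 1.9296)

At (5/2, 2, 2): F = (-19.167706, -10.0000, 11.0000).
Jacobian J = [[-4·v, -4·u + 4·v, -2·w + 2·sin(w)], [-2·w, -w + 1, -2·u - v], [-w, 4·w, -u + 4·v]].
At the point, J = [[-8.0000, -2.0000, -2.181405], [-4.0000, -1.0000, -7.0000], [-2.0000, 8.0000, 5.5000]] (det J = -401.832225).
Solving J·Δ = −F gives Δ = (-1.9248, -1.8078, -0.0704).
Then the next iterate is (u, v, w)₁ = (0.5752, 0.1922, 1.9296).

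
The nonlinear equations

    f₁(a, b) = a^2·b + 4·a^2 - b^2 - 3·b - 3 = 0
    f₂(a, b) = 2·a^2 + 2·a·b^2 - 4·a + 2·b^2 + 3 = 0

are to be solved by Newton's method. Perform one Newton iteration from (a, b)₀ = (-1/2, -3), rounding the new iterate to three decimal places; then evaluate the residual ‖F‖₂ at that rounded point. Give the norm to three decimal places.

7.853

At (-1/2, -3): F = (-2.750, 14.500).
Jacobian J = [[2·a·b + 8·a, a^2 - 2·b - 3], [4·a + 2·b^2 - 4, 4·a·b + 4·b]].
At the point, J = [[-1.000, 3.250], [12.000, -6.000]] (det J = -33.000).
Solving J·Δ = −F gives Δ = (-0.928, 0.561).
Then the next iterate is (a, b)₁ = (-1.428, -2.439).
Re-evaluating at (-1.428, -2.439): F = (1.55145, 7.69826), so ‖F‖₂ = 7.853.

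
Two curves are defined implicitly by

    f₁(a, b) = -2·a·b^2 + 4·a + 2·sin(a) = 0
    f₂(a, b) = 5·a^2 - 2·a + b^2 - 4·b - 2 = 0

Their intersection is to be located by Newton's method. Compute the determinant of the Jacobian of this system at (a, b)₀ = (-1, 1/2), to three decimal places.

J = [[-2·b^2 + 2·cos(a) + 4, -4·a·b], [10·a - 2, 2·b - 4]].
At the point, J = [[4.58060, 2.000], [-12.000, -3.000]].
det J = 10.258.

10.258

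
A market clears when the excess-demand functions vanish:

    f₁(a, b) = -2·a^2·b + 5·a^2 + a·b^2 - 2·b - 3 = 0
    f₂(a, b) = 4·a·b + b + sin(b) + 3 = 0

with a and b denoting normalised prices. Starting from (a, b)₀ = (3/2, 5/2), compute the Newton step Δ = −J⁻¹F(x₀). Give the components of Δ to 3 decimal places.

At (3/2, 5/2): F = (1.375, 21.09847).
Jacobian J = [[-4·a·b + 10·a + b^2, -2·a^2 + 2·a·b - 2], [4·b, 4·a + cos(b) + 1]].
At the point, J = [[6.250, 1.000], [10.000, 6.19886]] (det J = 28.74285).
Solving J·Δ = −F gives Δ = (0.438, -4.109).

(0.438, -4.109)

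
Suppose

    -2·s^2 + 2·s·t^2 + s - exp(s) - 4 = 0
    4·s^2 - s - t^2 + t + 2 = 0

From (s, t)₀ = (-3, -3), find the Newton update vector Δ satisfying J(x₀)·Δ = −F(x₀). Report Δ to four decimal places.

At (-3, -3): F = (-79.049787, 29.0000).
Jacobian J = [[-4·s + 2·t^2 - exp(s) + 1, 4·s·t], [8·s - 1, -2·t + 1]].
At the point, J = [[30.950213, 36.0000], [-25.0000, 7.0000]] (det J = 1116.651491).
Solving J·Δ = −F gives Δ = (1.4305, 0.9660).

(1.4305, 0.9660)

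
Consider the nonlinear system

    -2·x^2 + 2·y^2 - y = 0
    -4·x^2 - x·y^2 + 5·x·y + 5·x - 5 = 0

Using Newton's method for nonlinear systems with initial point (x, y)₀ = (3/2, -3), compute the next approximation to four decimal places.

At (3/2, -3): F = (16.5000, -42.5000).
Jacobian J = [[-4·x, 4·y - 1], [-8·x - y^2 + 5·y + 5, -2·x·y + 5·x]].
At the point, J = [[-6.0000, -13.0000], [-31.0000, 16.5000]] (det J = -502.0000).
Solving J·Δ = −F gives Δ = (-0.5583, 1.5269).
Then the next iterate is (x, y)₁ = (0.9417, -1.4731).

(0.9417, -1.4731)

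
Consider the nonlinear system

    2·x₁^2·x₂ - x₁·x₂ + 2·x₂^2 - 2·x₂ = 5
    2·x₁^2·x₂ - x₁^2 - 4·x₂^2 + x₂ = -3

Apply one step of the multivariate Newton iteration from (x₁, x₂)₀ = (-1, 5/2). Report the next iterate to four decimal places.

(-1.0017, 1.5890)

At (-1, 5/2): F = (10.0000, -15.5000).
Jacobian J = [[4·x₁·x₂ - x₂, 2·x₁^2 - x₁ + 4·x₂ - 2], [4·x₁·x₂ - 2·x₁, 2·x₁^2 - 8·x₂ + 1]].
At the point, J = [[-12.5000, 11.0000], [-8.0000, -17.0000]] (det J = 300.5000).
Solving J·Δ = −F gives Δ = (-0.0017, -0.9110).
Then the next iterate is (x₁, x₂)₁ = (-1.0017, 1.5890).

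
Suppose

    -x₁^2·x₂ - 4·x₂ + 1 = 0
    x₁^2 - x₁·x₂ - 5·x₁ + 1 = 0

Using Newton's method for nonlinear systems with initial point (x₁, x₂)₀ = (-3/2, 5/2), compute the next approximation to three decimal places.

At (-3/2, 5/2): F = (-14.625, 14.500).
Jacobian J = [[-2·x₁·x₂, -x₁^2 - 4], [2·x₁ - x₂ - 5, -x₁]].
At the point, J = [[7.500, -6.250], [-10.500, 1.500]] (det J = -54.375).
Solving J·Δ = −F gives Δ = (1.263, -0.824).
Then the next iterate is (x₁, x₂)₁ = (-0.237, 1.676).

(-0.237, 1.676)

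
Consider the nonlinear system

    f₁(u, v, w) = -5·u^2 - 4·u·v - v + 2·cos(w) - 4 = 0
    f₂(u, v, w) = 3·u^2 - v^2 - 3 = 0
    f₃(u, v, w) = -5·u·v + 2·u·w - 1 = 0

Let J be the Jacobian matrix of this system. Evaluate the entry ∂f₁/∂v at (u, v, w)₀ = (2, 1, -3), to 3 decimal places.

∂f₁/∂v = -4·u - 1.
At (2, 1, -3) this is -9.000.

-9.000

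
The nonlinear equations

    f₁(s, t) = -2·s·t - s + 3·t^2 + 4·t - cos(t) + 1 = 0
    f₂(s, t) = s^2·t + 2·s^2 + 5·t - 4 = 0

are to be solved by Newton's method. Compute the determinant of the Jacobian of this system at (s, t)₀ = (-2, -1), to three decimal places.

13.634

J = [[-2·t - 1, -2·s + 6·t + sin(t) + 4], [2·s·t + 4·s, s^2 + 5]].
At the point, J = [[1.000, 1.15853], [-4.000, 9.000]].
det J = 13.634.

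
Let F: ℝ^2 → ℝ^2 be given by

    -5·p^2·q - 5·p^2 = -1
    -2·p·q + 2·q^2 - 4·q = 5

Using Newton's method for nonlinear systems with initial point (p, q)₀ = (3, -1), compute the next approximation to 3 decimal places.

At (3, -1): F = (1.000, 7.000).
Jacobian J = [[-10·p·q - 10·p, -5·p^2], [-2·q, -2·p + 4·q - 4]].
At the point, J = [[0.000, -45.000], [2.000, -14.000]] (det J = 90.000).
Solving J·Δ = −F gives Δ = (-3.344, 0.022).
Then the next iterate is (p, q)₁ = (-0.344, -0.978).

(-0.344, -0.978)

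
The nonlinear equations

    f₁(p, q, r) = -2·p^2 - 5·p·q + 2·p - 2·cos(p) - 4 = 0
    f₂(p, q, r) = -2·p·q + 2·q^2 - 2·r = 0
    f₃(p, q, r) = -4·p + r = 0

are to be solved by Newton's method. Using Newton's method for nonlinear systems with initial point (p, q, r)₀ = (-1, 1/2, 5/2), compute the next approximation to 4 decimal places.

(0.4124, 1.3028, 1.6495)

At (-1, 1/2, 5/2): F = (-6.580605, -3.5000, 6.5000).
Jacobian J = [[-4·p - 5·q + 2·sin(p) + 2, -5·p, 0], [-2·q, -2·p + 4·q, -2], [-4, 0, 1]].
At the point, J = [[1.817058, 5.0000, 0.0000], [-1.0000, 4.0000, -2.0000], [-4.0000, 0.0000, 1.0000]] (det J = 52.268232).
Solving J·Δ = −F gives Δ = (1.4124, 0.8028, -0.8505).
Then the next iterate is (p, q, r)₁ = (0.4124, 1.3028, 1.6495).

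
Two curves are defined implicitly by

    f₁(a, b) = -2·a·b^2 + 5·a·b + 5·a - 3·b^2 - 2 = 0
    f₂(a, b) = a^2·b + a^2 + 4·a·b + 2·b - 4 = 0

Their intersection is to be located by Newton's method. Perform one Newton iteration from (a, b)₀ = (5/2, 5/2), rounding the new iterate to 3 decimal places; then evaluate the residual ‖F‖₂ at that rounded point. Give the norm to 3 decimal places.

At (5/2, 5/2): F = (-8.250, 47.875).
Jacobian J = [[-2·b^2 + 5·b + 5, -4·a·b + 5·a - 6·b], [2·a·b + 2·a + 4·b, a^2 + 4·a + 2]].
At the point, J = [[5.000, -27.500], [27.500, 18.250]] (det J = 847.500).
Solving J·Δ = −F gives Δ = (-1.376, -0.550).
Then the next iterate is (a, b)₁ = (1.124, 1.950).
Re-evaluating at (1.124, 1.950): F = (-5.37652, 12.39416), so ‖F‖₂ = 13.510.

13.510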